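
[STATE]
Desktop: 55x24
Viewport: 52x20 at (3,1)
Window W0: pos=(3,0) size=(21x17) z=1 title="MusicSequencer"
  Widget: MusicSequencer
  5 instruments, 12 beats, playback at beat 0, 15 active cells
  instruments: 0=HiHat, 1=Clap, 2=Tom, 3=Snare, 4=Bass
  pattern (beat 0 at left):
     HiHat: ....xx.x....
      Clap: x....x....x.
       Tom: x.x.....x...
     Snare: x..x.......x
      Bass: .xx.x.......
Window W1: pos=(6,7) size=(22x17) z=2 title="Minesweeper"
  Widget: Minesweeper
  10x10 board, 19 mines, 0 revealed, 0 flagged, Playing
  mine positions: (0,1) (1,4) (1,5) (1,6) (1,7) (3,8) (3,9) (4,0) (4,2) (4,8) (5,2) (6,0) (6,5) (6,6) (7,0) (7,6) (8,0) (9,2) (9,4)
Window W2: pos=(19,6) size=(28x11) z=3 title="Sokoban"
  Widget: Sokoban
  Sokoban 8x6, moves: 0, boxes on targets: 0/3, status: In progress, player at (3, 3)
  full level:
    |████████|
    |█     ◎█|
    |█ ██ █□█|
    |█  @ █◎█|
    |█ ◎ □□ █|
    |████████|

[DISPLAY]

┃ MusicSequencer    ┃                               
┠───────────────────┨                               
┃      ▼12345678901 ┃                               
┃ HiHat····██·█···· ┃                               
┃  Clap█····█····█· ┃                               
┃   Tom█·█·····█┏━━━━━━━━━━━━━━━━━━━━━━━━━━┓        
┃ S┏━━━━━━━━━━━━┃ Sokoban                  ┃        
┃  ┃ Minesweeper┠──────────────────────────┨        
┃  ┠────────────┃████████                  ┃        
┃  ┃■■■■■■■■■■  ┃█     ◎█                  ┃        
┃  ┃■■■■■■■■■■  ┃█ ██ █□█                  ┃        
┃  ┃■■■■■■■■■■  ┃█  @ █◎█                  ┃        
┃  ┃■■■■■■■■■■  ┃█ ◎ □□ █                  ┃        
┃  ┃■■■■■■■■■■  ┃████████                  ┃        
┃  ┃■■■■■■■■■■  ┃Moves: 0  0/3             ┃        
┗━━┃■■■■■■■■■■  ┗━━━━━━━━━━━━━━━━━━━━━━━━━━┛        
   ┃■■■■■■■■■■          ┃                           
   ┃■■■■■■■■■■          ┃                           
   ┃■■■■■■■■■■          ┃                           
   ┃                    ┃                           


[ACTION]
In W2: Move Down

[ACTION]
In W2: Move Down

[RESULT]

┃ MusicSequencer    ┃                               
┠───────────────────┨                               
┃      ▼12345678901 ┃                               
┃ HiHat····██·█···· ┃                               
┃  Clap█····█····█· ┃                               
┃   Tom█·█·····█┏━━━━━━━━━━━━━━━━━━━━━━━━━━┓        
┃ S┏━━━━━━━━━━━━┃ Sokoban                  ┃        
┃  ┃ Minesweeper┠──────────────────────────┨        
┃  ┠────────────┃████████                  ┃        
┃  ┃■■■■■■■■■■  ┃█     ◎█                  ┃        
┃  ┃■■■■■■■■■■  ┃█ ██ █□█                  ┃        
┃  ┃■■■■■■■■■■  ┃█    █◎█                  ┃        
┃  ┃■■■■■■■■■■  ┃█ ◎@□□ █                  ┃        
┃  ┃■■■■■■■■■■  ┃████████                  ┃        
┃  ┃■■■■■■■■■■  ┃Moves: 1  0/3             ┃        
┗━━┃■■■■■■■■■■  ┗━━━━━━━━━━━━━━━━━━━━━━━━━━┛        
   ┃■■■■■■■■■■          ┃                           
   ┃■■■■■■■■■■          ┃                           
   ┃■■■■■■■■■■          ┃                           
   ┃                    ┃                           


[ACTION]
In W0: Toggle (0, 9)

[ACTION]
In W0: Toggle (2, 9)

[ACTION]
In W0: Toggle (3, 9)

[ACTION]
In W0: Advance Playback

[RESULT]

┃ MusicSequencer    ┃                               
┠───────────────────┨                               
┃      0▼2345678901 ┃                               
┃ HiHat····██·█·█·· ┃                               
┃  Clap█····█····█· ┃                               
┃   Tom█·█·····█┏━━━━━━━━━━━━━━━━━━━━━━━━━━┓        
┃ S┏━━━━━━━━━━━━┃ Sokoban                  ┃        
┃  ┃ Minesweeper┠──────────────────────────┨        
┃  ┠────────────┃████████                  ┃        
┃  ┃■■■■■■■■■■  ┃█     ◎█                  ┃        
┃  ┃■■■■■■■■■■  ┃█ ██ █□█                  ┃        
┃  ┃■■■■■■■■■■  ┃█    █◎█                  ┃        
┃  ┃■■■■■■■■■■  ┃█ ◎@□□ █                  ┃        
┃  ┃■■■■■■■■■■  ┃████████                  ┃        
┃  ┃■■■■■■■■■■  ┃Moves: 1  0/3             ┃        
┗━━┃■■■■■■■■■■  ┗━━━━━━━━━━━━━━━━━━━━━━━━━━┛        
   ┃■■■■■■■■■■          ┃                           
   ┃■■■■■■■■■■          ┃                           
   ┃■■■■■■■■■■          ┃                           
   ┃                    ┃                           


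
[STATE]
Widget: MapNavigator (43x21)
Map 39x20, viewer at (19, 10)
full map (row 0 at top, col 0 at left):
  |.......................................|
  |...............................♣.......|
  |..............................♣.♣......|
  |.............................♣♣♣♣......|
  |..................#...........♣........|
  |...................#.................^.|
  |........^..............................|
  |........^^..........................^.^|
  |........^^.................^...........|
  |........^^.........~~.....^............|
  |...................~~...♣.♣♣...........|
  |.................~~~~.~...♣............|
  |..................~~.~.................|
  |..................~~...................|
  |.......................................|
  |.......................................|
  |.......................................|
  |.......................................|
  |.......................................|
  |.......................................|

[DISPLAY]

  .......................................  
  ...............................♣.......  
  ..............................♣.♣......  
  .............................♣♣♣♣......  
  ..................#...........♣........  
  ...................#.................^.  
  ........^..............................  
  ........^^..........................^.^  
  ........^^.................^...........  
  ........^^.........~~.....^............  
  ...................@~...♣.♣♣...........  
  .................~~~~.~...♣............  
  ..................~~.~.................  
  ..................~~...................  
  .......................................  
  .......................................  
  .......................................  
  .......................................  
  .......................................  
  .......................................  
                                           


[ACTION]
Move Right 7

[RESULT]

..................................         
..........................♣.......         
.........................♣.♣......         
........................♣♣♣♣......         
.............#...........♣........         
..............#.................^.         
...^..............................         
...^^..........................^.^         
...^^.................^...........         
...^^.........~~.....^............         
..............~~...♣.@♣...........         
............~~~~.~...♣............         
.............~~.~.................         
.............~~...................         
..................................         
..................................         
..................................         
..................................         
..................................         
..................................         
                                           


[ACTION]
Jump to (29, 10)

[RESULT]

...............................            
.......................♣.......            
......................♣.♣......            
.....................♣♣♣♣......            
..........#...........♣........            
...........#.................^.            
^..............................            
^^..........................^.^            
^^.................^...........            
^^.........~~.....^............            
...........~~...♣.♣♣.@.........            
.........~~~~.~...♣............            
..........~~.~.................            
..........~~...................            
...............................            
...............................            
...............................            
...............................            
...............................            
...............................            
                                           


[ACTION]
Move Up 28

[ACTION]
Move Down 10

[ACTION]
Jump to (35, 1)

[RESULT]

                                           
                                           
                                           
                                           
                                           
                                           
                                           
                                           
                                           
.........................                  
.................♣...@...                  
................♣.♣......                  
...............♣♣♣♣......                  
....#...........♣........                  
.....#.................^.                  
.........................                  
......................^.^                  
.............^...........                  
.....~~.....^............                  
.....~~...♣.♣♣...........                  
...~~~~.~...♣............                  


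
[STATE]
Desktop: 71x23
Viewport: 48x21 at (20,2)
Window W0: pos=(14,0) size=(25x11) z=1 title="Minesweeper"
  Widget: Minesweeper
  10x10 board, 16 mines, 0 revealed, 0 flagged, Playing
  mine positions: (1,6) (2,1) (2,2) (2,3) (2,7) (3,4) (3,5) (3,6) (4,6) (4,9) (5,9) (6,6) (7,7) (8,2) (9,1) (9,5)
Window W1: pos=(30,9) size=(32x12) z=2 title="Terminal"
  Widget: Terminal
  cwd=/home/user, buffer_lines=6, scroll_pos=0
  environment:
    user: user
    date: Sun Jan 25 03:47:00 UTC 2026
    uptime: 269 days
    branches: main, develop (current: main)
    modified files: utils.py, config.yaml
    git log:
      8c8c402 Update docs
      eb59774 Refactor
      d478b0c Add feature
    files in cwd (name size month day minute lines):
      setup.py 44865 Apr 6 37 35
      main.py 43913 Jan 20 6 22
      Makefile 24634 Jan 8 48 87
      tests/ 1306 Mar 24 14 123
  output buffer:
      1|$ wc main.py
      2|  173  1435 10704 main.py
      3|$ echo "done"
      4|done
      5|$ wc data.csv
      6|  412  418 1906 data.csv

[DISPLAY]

──────────────────┨                             
■■■■■             ┃                             
■■■■■             ┃                             
■■■■■             ┃                             
■■■■■             ┃                             
■■■■■             ┃                             
■■■■■             ┃                             
■■■■■     ┏━━━━━━━━━━━━━━━━━━━━━━━━━━━━━━┓      
━━━━━━━━━━┃ Terminal                     ┃      
          ┠──────────────────────────────┨      
          ┃$ wc main.py                  ┃      
          ┃  173  1435 10704 main.py     ┃      
          ┃$ echo "done"                 ┃      
          ┃done                          ┃      
          ┃$ wc data.csv                 ┃      
          ┃  412  418 1906 data.csv      ┃      
          ┃$ █                           ┃      
          ┃                              ┃      
          ┗━━━━━━━━━━━━━━━━━━━━━━━━━━━━━━┛      
                                                
                                                


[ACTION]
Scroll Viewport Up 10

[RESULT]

━━━━━━━━━━━━━━━━━━┓                             
sweeper           ┃                             
──────────────────┨                             
■■■■■             ┃                             
■■■■■             ┃                             
■■■■■             ┃                             
■■■■■             ┃                             
■■■■■             ┃                             
■■■■■             ┃                             
■■■■■     ┏━━━━━━━━━━━━━━━━━━━━━━━━━━━━━━┓      
━━━━━━━━━━┃ Terminal                     ┃      
          ┠──────────────────────────────┨      
          ┃$ wc main.py                  ┃      
          ┃  173  1435 10704 main.py     ┃      
          ┃$ echo "done"                 ┃      
          ┃done                          ┃      
          ┃$ wc data.csv                 ┃      
          ┃  412  418 1906 data.csv      ┃      
          ┃$ █                           ┃      
          ┃                              ┃      
          ┗━━━━━━━━━━━━━━━━━━━━━━━━━━━━━━┛      


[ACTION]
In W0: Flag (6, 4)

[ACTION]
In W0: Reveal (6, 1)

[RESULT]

━━━━━━━━━━━━━━━━━━┓                             
sweeper           ┃                             
──────────────────┨                             
■■■■■             ┃                             
■■■■■             ┃                             
■■■■■             ┃                             
■■■■■             ┃                             
4■■■■             ┃                             
2■■■■             ┃                             
1■■■■     ┏━━━━━━━━━━━━━━━━━━━━━━━━━━━━━━┓      
━━━━━━━━━━┃ Terminal                     ┃      
          ┠──────────────────────────────┨      
          ┃$ wc main.py                  ┃      
          ┃  173  1435 10704 main.py     ┃      
          ┃$ echo "done"                 ┃      
          ┃done                          ┃      
          ┃$ wc data.csv                 ┃      
          ┃  412  418 1906 data.csv      ┃      
          ┃$ █                           ┃      
          ┃                              ┃      
          ┗━━━━━━━━━━━━━━━━━━━━━━━━━━━━━━┛      


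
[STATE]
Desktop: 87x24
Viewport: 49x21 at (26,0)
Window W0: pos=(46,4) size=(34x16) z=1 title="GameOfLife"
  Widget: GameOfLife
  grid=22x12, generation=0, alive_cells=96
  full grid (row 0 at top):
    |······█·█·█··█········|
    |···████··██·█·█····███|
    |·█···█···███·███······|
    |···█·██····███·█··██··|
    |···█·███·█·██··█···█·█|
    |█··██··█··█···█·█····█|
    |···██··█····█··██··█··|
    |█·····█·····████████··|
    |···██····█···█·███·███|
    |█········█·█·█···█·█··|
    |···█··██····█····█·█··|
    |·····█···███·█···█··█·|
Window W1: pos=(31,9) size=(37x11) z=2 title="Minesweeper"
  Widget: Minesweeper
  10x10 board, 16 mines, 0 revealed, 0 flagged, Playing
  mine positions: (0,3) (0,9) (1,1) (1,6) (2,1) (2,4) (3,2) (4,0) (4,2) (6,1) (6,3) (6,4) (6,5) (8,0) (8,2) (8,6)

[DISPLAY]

                                                 
                                                 
                                                 
                                                 
                    ┏━━━━━━━━━━━━━━━━━━━━━━━━━━━━
                    ┃ GameOfLife                 
                    ┠────────────────────────────
                    ┃Gen: 0                      
                    ┃······█·█·█··█········      
     ┏━━━━━━━━━━━━━━━━━━━━━━━━━━━━━━━━━━━┓█      
     ┃ Minesweeper                       ┃·      
     ┠───────────────────────────────────┨·      
     ┃■■■■■■■■■■                         ┃█      
     ┃■■■■■■■■■■                         ┃█      
     ┃■■■■■■■■■■                         ┃·      
     ┃■■■■■■■■■■                         ┃·      
     ┃■■■■■■■■■■                         ┃█      
     ┃■■■■■■■■■■                         ┃·      
     ┃■■■■■■■■■■                         ┃·      
     ┗━━━━━━━━━━━━━━━━━━━━━━━━━━━━━━━━━━━┛━━━━━━━
                                                 


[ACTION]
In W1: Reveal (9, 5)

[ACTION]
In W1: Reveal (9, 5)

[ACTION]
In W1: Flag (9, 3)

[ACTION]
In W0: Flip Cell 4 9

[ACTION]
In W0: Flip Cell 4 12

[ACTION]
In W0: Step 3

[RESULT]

                                                 
                                                 
                                                 
                                                 
                    ┏━━━━━━━━━━━━━━━━━━━━━━━━━━━━
                    ┃ GameOfLife                 
                    ┠────────────────────────────
                    ┃Gen: 3                      
                    ┃·····█··█···██········      
     ┏━━━━━━━━━━━━━━━━━━━━━━━━━━━━━━━━━━━┓·      
     ┃ Minesweeper                       ┃·      
     ┠───────────────────────────────────┨█      
     ┃■■■■■■■■■■                         ┃█      
     ┃■■■■■■■■■■                         ┃·      
     ┃■■■■■■■■■■                         ┃·      
     ┃■■■■■■■■■■                         ┃·      
     ┃■■■■■■■■■■                         ┃·      
     ┃■■■■■■■■■■                         ┃·      
     ┃■■■■■■■■■■                         ┃·      
     ┗━━━━━━━━━━━━━━━━━━━━━━━━━━━━━━━━━━━┛━━━━━━━
                                                 


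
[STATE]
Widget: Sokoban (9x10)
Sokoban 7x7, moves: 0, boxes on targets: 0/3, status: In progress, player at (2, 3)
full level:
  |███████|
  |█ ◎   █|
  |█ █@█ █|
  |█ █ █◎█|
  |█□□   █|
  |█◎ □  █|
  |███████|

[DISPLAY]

███████  
█ ◎   █  
█ █@█ █  
█ █ █◎█  
█□□   █  
█◎ □  █  
███████  
Moves: 0 
         
         


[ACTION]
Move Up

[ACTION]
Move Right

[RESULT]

███████  
█ ◎ @ █  
█ █ █ █  
█ █ █◎█  
█□□   █  
█◎ □  █  
███████  
Moves: 2 
         
         


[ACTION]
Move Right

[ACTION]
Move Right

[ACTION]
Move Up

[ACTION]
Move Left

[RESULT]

███████  
█ ◎ @ █  
█ █ █ █  
█ █ █◎█  
█□□   █  
█◎ □  █  
███████  
Moves: 4 
         
         


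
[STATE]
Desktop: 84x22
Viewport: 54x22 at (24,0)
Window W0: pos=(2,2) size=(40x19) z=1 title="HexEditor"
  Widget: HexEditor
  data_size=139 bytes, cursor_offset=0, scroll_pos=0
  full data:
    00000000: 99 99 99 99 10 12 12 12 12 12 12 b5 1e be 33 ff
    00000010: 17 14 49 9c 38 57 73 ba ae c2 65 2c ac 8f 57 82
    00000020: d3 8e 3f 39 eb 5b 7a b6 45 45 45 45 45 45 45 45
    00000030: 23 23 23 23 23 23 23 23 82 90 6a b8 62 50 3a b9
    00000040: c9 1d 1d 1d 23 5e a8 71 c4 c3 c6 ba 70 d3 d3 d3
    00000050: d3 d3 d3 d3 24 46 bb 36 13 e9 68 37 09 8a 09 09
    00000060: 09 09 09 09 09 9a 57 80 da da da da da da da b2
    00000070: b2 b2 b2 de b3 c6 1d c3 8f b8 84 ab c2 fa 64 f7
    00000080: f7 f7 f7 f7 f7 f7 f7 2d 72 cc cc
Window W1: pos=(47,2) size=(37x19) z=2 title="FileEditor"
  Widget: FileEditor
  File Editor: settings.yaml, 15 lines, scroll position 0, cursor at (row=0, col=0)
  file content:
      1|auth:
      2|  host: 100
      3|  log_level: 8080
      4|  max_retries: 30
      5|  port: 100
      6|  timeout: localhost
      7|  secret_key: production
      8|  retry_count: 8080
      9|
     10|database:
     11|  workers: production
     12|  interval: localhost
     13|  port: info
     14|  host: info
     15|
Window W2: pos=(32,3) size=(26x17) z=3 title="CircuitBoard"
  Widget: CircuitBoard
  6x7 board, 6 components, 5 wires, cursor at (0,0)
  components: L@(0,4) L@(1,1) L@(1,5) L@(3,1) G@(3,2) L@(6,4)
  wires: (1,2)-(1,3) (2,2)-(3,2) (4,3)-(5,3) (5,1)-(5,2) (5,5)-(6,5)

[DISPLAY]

                                                      
                                                      
━━━━━━━━━━━━━━━━━┓     ┏━━━━━━━━━━━━━━━━━━━━━━━━━━━━━━
        ┏━━━━━━━━━━━━━━━━━━━━━━━━┓r                   
────────┃ CircuitBoard           ┃────────────────────
 10 12 1┠────────────────────────┨                    
 38 57 7┃   0 1 2 3 4 5          ┃0                   
 eb 5b 7┃0  [.]              L   ┃l: 8080             
 23 23 2┃                        ┃ies: 30             
 23 5e a┃1       L   · ─ ·       ┃0                   
 24 46 b┃                        ┃ localhost          
 09 9a 5┃2           ·           ┃ey: production      
 b3 c6 1┃            │           ┃unt: 8080           
 f7 f7 f┃3       L   G           ┃                    
        ┃                        ┃                    
        ┃4               ·       ┃ production         
        ┃                │       ┃: localhost         
        ┃5       · ─ ·   ·       ┃fo                  
        ┃                        ┃fo                  
        ┗━━━━━━━━━━━━━━━━━━━━━━━━┛                    
━━━━━━━━━━━━━━━━━┛     ┗━━━━━━━━━━━━━━━━━━━━━━━━━━━━━━
                                                      


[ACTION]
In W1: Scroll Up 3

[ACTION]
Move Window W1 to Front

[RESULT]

                                                      
                                                      
━━━━━━━━━━━━━━━━━┓     ┏━━━━━━━━━━━━━━━━━━━━━━━━━━━━━━
        ┏━━━━━━━━━━━━━━┃ FileEditor                   
────────┃ CircuitBoard ┠──────────────────────────────
 10 12 1┠──────────────┃█uth:                         
 38 57 7┃   0 1 2 3 4 5┃  host: 100                   
 eb 5b 7┃0  [.]        ┃  log_level: 8080             
 23 23 2┃              ┃  max_retries: 30             
 23 5e a┃1       L   · ┃  port: 100                   
 24 46 b┃              ┃  timeout: localhost          
 09 9a 5┃2           · ┃  secret_key: production      
 b3 c6 1┃            │ ┃  retry_count: 8080           
 f7 f7 f┃3       L   G ┃                              
        ┃              ┃database:                     
        ┃4             ┃  workers: production         
        ┃              ┃  interval: localhost         
        ┃5       · ─ · ┃  port: info                  
        ┃              ┃  host: info                  
        ┗━━━━━━━━━━━━━━┃                              
━━━━━━━━━━━━━━━━━┛     ┗━━━━━━━━━━━━━━━━━━━━━━━━━━━━━━
                                                      


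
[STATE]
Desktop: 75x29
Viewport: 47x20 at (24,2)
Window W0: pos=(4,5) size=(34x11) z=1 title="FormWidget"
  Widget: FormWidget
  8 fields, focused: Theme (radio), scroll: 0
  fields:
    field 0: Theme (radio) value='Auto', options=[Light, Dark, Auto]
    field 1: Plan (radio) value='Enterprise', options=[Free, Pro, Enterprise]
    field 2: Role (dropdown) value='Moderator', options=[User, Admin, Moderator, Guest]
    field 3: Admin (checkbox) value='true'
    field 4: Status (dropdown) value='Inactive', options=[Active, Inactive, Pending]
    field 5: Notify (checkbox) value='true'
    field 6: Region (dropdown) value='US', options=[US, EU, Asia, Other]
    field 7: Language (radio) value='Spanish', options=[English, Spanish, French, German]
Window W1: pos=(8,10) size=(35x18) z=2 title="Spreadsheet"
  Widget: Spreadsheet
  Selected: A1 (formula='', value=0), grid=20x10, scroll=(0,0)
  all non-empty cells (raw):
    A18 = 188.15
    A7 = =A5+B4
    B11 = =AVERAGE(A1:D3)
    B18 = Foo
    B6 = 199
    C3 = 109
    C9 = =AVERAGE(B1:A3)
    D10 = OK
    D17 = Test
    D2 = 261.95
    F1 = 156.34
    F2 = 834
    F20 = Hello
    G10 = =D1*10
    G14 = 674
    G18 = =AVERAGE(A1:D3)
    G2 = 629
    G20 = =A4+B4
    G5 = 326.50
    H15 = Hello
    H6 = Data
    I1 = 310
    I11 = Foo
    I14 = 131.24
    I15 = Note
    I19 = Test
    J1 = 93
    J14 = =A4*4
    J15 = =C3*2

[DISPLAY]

                                               
                                               
                                               
━━━━━━━━━━━━━┓                                 
             ┃                                 
─────────────┨                                 
ight  ( ) Dar┃                                 
ree  ( ) Pro ┃                                 
━━━━━━━━━━━━━━━━━━┓                            
                  ┃                            
──────────────────┨                            
                  ┃                            
B       C       D ┃                            
------------------┃                            
    0       0     ┃                            
    0       0  261┃                            
    0     109     ┃                            
    0       0     ┃                            
    0       0     ┃                            
  199       0     ┃                            


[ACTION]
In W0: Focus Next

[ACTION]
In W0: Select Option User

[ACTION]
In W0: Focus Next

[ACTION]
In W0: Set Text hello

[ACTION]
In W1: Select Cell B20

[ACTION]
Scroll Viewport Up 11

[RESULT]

                                               
                                               
                                               
                                               
                                               
━━━━━━━━━━━━━┓                                 
             ┃                                 
─────────────┨                                 
ight  ( ) Dar┃                                 
ree  ( ) Pro ┃                                 
━━━━━━━━━━━━━━━━━━┓                            
                  ┃                            
──────────────────┨                            
                  ┃                            
B       C       D ┃                            
------------------┃                            
    0       0     ┃                            
    0       0  261┃                            
    0     109     ┃                            
    0       0     ┃                            


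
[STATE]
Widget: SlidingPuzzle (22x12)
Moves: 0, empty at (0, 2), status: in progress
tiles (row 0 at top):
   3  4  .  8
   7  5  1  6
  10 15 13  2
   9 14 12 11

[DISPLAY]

┌────┬────┬────┬────┐ 
│  3 │  4 │    │  8 │ 
├────┼────┼────┼────┤ 
│  7 │  5 │  1 │  6 │ 
├────┼────┼────┼────┤ 
│ 10 │ 15 │ 13 │  2 │ 
├────┼────┼────┼────┤ 
│  9 │ 14 │ 12 │ 11 │ 
└────┴────┴────┴────┘ 
Moves: 0              
                      
                      


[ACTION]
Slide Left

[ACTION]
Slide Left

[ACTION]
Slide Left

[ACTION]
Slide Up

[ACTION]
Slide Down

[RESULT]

┌────┬────┬────┬────┐ 
│  3 │  4 │  8 │    │ 
├────┼────┼────┼────┤ 
│  7 │  5 │  1 │  6 │ 
├────┼────┼────┼────┤ 
│ 10 │ 15 │ 13 │  2 │ 
├────┼────┼────┼────┤ 
│  9 │ 14 │ 12 │ 11 │ 
└────┴────┴────┴────┘ 
Moves: 3              
                      
                      


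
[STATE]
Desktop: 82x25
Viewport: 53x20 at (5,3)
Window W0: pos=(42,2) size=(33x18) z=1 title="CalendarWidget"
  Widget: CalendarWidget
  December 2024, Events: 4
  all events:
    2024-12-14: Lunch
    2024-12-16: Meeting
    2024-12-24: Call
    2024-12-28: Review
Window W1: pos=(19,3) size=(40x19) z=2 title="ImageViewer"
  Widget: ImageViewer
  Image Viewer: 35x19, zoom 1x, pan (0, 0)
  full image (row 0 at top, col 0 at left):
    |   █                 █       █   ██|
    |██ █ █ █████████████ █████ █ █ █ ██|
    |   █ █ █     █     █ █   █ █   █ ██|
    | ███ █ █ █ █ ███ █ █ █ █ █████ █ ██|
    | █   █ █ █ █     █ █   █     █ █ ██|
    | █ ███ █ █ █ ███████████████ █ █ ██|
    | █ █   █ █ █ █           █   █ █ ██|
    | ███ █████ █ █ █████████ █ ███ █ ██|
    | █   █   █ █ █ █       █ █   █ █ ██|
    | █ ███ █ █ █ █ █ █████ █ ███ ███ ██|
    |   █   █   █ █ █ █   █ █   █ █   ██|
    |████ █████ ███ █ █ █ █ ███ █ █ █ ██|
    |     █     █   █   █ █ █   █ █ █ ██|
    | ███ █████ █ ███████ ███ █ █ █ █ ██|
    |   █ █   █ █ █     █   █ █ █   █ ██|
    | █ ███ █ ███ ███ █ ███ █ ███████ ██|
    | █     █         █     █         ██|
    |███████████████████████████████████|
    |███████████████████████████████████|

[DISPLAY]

              ┏━━━━━━━━━━━━━━━━━━━━━━━━━━━━━━━━━━━━━━
              ┃ ImageViewer                          
              ┠──────────────────────────────────────
              ┃   █                 █       █   ██   
              ┃██ █ █ █████████████ █████ █ █ █ ██   
              ┃   █ █ █     █     █ █   █ █   █ ██   
              ┃ ███ █ █ █ █ ███ █ █ █ █ █████ █ ██   
              ┃ █   █ █ █ █     █ █   █     █ █ ██   
              ┃ █ ███ █ █ █ ███████████████ █ █ ██   
              ┃ █ █   █ █ █ █           █   █ █ ██   
              ┃ ███ █████ █ █ █████████ █ ███ █ ██   
              ┃ █   █   █ █ █ █       █ █   █ █ ██   
              ┃ █ ███ █ █ █ █ █ █████ █ ███ ███ ██   
              ┃   █   █   █ █ █ █   █ █   █ █   ██   
              ┃████ █████ ███ █ █ █ █ ███ █ █ █ ██   
              ┃     █     █   █   █ █ █   █ █ █ ██   
              ┃ ███ █████ █ ███████ ███ █ █ █ █ ██   
              ┃   █ █   █ █ █     █   █ █ █   █ ██   
              ┗━━━━━━━━━━━━━━━━━━━━━━━━━━━━━━━━━━━━━━
                                                     


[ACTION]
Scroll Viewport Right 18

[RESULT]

━━━━━━━━━━━━━━━━━━━━━━━━━━━━━━━━━━━┓               ┃ 
ageViewer                          ┃───────────────┨ 
───────────────────────────────────┨r 2024         ┃ 
█                 █       █   ██   ┃a Su           ┃ 
█ █ █████████████ █████ █ █ █ ██   ┃   1           ┃ 
█ █ █     █     █ █   █ █   █ ██   ┃7  8           ┃ 
█ █ █ █ █ ███ █ █ █ █ █████ █ ██   ┃4* 15          ┃ 
  █ █ █ █     █ █   █     █ █ ██   ┃21 22          ┃ 
███ █ █ █ ███████████████ █ █ ██   ┃28* 29         ┃ 
█   █ █ █ █           █   █ █ ██   ┃               ┃ 
█ █████ █ █ █████████ █ ███ █ ██   ┃               ┃ 
  █   █ █ █ █       █ █   █ █ ██   ┃               ┃ 
███ █ █ █ █ █ █████ █ ███ ███ ██   ┃               ┃ 
█   █   █ █ █ █   █ █   █ █   ██   ┃               ┃ 
█ █████ ███ █ █ █ █ ███ █ █ █ ██   ┃               ┃ 
  █     █   █   █ █ █   █ █ █ ██   ┃               ┃ 
█ █████ █ ███████ ███ █ █ █ █ ██   ┃━━━━━━━━━━━━━━━┛ 
█ █   █ █ █     █   █ █ █   █ ██   ┃                 
━━━━━━━━━━━━━━━━━━━━━━━━━━━━━━━━━━━┛                 
                                                     


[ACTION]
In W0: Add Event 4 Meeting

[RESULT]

━━━━━━━━━━━━━━━━━━━━━━━━━━━━━━━━━━━┓               ┃ 
ageViewer                          ┃───────────────┨ 
───────────────────────────────────┨r 2024         ┃ 
█                 █       █   ██   ┃a Su           ┃ 
█ █ █████████████ █████ █ █ █ ██   ┃   1           ┃ 
█ █ █     █     █ █   █ █   █ ██   ┃ 7  8          ┃ 
█ █ █ █ █ ███ █ █ █ █ █████ █ ██   ┃4* 15          ┃ 
  █ █ █ █     █ █   █     █ █ ██   ┃21 22          ┃ 
███ █ █ █ ███████████████ █ █ ██   ┃28* 29         ┃ 
█   █ █ █ █           █   █ █ ██   ┃               ┃ 
█ █████ █ █ █████████ █ ███ █ ██   ┃               ┃ 
  █   █ █ █ █       █ █   █ █ ██   ┃               ┃ 
███ █ █ █ █ █ █████ █ ███ ███ ██   ┃               ┃ 
█   █   █ █ █ █   █ █   █ █   ██   ┃               ┃ 
█ █████ ███ █ █ █ █ ███ █ █ █ ██   ┃               ┃ 
  █     █   █   █ █ █   █ █ █ ██   ┃               ┃ 
█ █████ █ ███████ ███ █ █ █ █ ██   ┃━━━━━━━━━━━━━━━┛ 
█ █   █ █ █     █   █ █ █   █ ██   ┃                 
━━━━━━━━━━━━━━━━━━━━━━━━━━━━━━━━━━━┛                 
                                                     


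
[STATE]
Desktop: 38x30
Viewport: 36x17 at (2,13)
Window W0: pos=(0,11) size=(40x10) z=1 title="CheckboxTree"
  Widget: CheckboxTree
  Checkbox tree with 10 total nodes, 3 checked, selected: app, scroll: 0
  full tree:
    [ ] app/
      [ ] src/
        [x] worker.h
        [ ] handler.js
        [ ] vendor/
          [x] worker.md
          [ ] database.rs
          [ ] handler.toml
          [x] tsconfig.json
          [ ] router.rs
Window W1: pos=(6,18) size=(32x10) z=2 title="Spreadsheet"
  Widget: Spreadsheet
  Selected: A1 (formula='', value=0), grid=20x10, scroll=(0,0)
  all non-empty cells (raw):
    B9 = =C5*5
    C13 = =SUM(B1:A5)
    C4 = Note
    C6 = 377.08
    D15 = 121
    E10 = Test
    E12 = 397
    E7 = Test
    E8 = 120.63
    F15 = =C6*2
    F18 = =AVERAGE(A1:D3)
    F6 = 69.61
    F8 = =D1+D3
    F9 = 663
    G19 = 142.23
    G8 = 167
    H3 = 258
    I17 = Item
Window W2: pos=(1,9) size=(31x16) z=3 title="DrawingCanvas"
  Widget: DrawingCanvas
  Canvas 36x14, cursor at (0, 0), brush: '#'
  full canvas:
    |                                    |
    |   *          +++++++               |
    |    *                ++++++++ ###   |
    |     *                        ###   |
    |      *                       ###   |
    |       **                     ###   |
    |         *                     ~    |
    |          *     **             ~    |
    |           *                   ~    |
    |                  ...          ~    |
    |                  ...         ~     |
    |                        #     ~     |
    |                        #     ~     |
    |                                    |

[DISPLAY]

   *          +++++++        ┃──────
    *                ++++++++┃      
     *                       ┃      
      *                      ┃      
       **                    ┃      
         *                   ┃━━━━━┓
          *     **           ┃     ┃
           *                 ┃─────┨
                  ...        ┃     ┃
                  ...        ┃     ┃
                        #    ┃-----┃
━━━━━━━━━━━━━━━━━━━━━━━━━━━━━┛  0  ┃
    ┃  2        0       0       0  ┃
    ┃  3        0       0       0  ┃
    ┗━━━━━━━━━━━━━━━━━━━━━━━━━━━━━━┛
                                    
                                    


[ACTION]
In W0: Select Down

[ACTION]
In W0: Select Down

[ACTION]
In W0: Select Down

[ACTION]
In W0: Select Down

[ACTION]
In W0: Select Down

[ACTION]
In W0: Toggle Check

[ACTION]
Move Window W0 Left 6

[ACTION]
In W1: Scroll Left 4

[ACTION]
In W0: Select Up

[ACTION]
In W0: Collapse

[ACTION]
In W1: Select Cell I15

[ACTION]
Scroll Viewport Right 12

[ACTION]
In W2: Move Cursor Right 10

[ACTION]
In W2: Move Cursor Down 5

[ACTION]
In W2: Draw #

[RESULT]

   *          +++++++        ┃──────
    *                ++++++++┃      
     *                       ┃      
      *                      ┃      
       ** #                  ┃      
         *                   ┃━━━━━┓
          *     **           ┃     ┃
           *                 ┃─────┨
                  ...        ┃     ┃
                  ...        ┃     ┃
                        #    ┃-----┃
━━━━━━━━━━━━━━━━━━━━━━━━━━━━━┛  0  ┃
    ┃  2        0       0       0  ┃
    ┃  3        0       0       0  ┃
    ┗━━━━━━━━━━━━━━━━━━━━━━━━━━━━━━┛
                                    
                                    
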